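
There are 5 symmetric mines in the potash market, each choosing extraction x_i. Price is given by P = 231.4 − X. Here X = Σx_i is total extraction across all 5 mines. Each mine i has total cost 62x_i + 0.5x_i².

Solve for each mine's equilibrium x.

A representative mine's profit is π_i = x_i(231.4 − X) − 62x_i − 0.5x_i², with X = x_i + Σ_{j≠i} x_j.
First-order condition: 169.4 − 3x_i − Σ_{j≠i} x_j = 0.
With identical mines, set every x_j = x: then 169.4 − 3x − 4x = 0, i.e. x = 169.4/7 = 24.2.

24.2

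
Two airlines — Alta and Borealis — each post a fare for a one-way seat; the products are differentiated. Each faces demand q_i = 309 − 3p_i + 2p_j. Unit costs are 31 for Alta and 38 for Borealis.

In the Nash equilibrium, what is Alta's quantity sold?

Alta's profit: π = (p_{Alta} − 31)(309 − 3p_{Alta} + 2p_{Borealis}).
∂π/∂p_{Alta} = 402 − 6p_{Alta} + 2p_{Borealis} = 0 ⇒ p_{Alta} = 67 + (1/3)p_{Borealis}.
Similarly p_{Borealis} = 70.5 + (1/3)p_{Alta}.
Substituting the second reaction function into the first: p_{Alta} = 67 + (1/3)(70.5 + (1/3)p_{Alta}), which gives (8/9)p_{Alta} = 90.5 ⇒ p_{Alta} = 101.8125.
Then p_{Borealis} = 70.5 + (1/3)·101.8125 = 104.4375.
q_{Alta} = 309 − 3·101.8125 + 2·104.4375 = 212.4375.

212.4375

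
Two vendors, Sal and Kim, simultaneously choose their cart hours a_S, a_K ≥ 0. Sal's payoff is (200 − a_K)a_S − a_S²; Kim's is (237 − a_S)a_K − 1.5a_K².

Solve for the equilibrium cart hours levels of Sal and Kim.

72.6, 54.8

Expanding Sal's payoff: 200a_S − a_Ka_S − a_S².
∂π/∂a_S = 200 − a_K − 2a_S = 0, so a_S = 100 − 0.5a_K.
Likewise for Kim: a_K = 79 − (1/3)a_S.
Solving the two reaction functions simultaneously: (1 − (−0.5)(−1/3))a_S = 100 − 0.5·79, so (5/6)a_S = 60.5 and a_S = 72.6.
Then a_K = 79 − (1/3)·72.6 = 54.8.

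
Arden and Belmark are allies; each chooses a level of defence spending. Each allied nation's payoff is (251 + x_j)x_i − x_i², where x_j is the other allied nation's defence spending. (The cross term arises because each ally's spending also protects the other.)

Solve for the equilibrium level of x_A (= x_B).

Arden's payoff is (251 + x_B)x_A − x_A².
∂π/∂x_A = 251 + x_B − 2x_A = 0, so x_A = 125.5 + 0.5x_B.
Setting x_A = x_B in the reaction function: x_A = 125.5 + 0.5x_A, so x_A = 125.5 / 0.5 = 251.

251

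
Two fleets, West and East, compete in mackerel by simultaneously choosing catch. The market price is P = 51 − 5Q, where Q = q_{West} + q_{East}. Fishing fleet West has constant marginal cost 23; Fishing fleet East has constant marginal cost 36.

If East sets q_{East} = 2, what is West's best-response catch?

Fishing fleet West's profit: π = q_{West}(51 − 5(q_{West} + q_{East})) − 23q_{West}.
∂π/∂q_{West} = 28 − 10q_{West} − 5q_{East} = 0, so q_{West} = 2.8 − 0.5q_{East}.
At q_{East} = 2: q_{West} = 2.8 − 0.5·2 = 1.8.

1.8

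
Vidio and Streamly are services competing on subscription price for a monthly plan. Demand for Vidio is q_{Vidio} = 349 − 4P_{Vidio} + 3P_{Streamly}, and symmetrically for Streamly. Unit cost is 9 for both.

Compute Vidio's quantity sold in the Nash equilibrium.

272

Vidio's profit: π = (P_{Vidio} − 9)(349 − 4P_{Vidio} + 3P_{Streamly}).
∂π/∂P_{Vidio} = 385 − 8P_{Vidio} + 3P_{Streamly} = 0 ⇒ P_{Vidio} = 48.125 + 0.375P_{Streamly}.
By symmetry P_{Streamly} = P_{Vidio}; substituting into the reaction function, 0.625P_{Vidio} = 48.125 and P_{Vidio} = 77.
q_{Vidio} = 349 − 4·77 + 3·77 = 272.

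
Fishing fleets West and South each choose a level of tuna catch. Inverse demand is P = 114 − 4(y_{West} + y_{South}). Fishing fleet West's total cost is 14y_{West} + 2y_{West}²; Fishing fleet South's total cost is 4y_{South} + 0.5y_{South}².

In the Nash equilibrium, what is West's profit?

Fishing fleet West's profit: π = y_{West}(114 − 4(y_{West} + y_{South})) − 14y_{West} − 2y_{West}².
∂π/∂y_{West} = 100 − 12y_{West} − 4y_{South} = 0, so y_{West} = 25/3 − (1/3)y_{South}.
For South: ∂π/∂y_{South} = 110 − 9y_{South} − 4y_{West} = 0 ⇒ y_{South} = 110/9 − (4/9)y_{West}.
Plugging y_{South} into West's best response: y_{West} = 25/3 − (1/3)(110/9 − (4/9)y_{West}) ⇒ (23/27)y_{West} = 115/27, so y_{West} = 5.
Then y_{South} = 110/9 − (4/9)·5 = 10.
Price P = 114 − 4·15 = 54.
West's profit: (54 − 14)·5 − 2(5)² = 150.

150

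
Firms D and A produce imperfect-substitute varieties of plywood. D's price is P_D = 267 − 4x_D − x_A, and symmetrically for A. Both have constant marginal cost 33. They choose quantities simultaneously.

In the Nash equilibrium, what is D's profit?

2704

Firm D's profit: π = x_D(267 − 4x_D − x_A) − 33x_D.
∂π/∂x_D = 234 − 8x_D − x_A = 0 ⇒ x_D = 29.25 − 0.125x_A.
Setting x_D = x_A in the reaction function: x_D = 29.25 − 0.125x_D, so x_D = 29.25 / 1.125 = 26.
P_D = 267 − 4·26 − 26 = 137.
Profit = (137 − 33)·26 = 2704.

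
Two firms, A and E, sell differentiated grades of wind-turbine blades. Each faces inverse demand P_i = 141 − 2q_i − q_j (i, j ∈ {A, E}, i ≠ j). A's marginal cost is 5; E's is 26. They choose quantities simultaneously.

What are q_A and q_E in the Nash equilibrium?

Firm A's profit: π = q_A(141 − 2q_A − q_E) − 5q_A.
∂π/∂q_A = 136 − 4q_A − q_E = 0 ⇒ q_A = 34 − 0.25q_E.
Similarly q_E = 28.75 − 0.25q_A.
Solving the two reaction functions simultaneously: (1 − (−0.25)(−0.25))q_A = 34 − 0.25·28.75, so 0.9375q_A = 26.8125 and q_A = 28.6.
Then q_E = 28.75 − 0.25·28.6 = 21.6.

28.6, 21.6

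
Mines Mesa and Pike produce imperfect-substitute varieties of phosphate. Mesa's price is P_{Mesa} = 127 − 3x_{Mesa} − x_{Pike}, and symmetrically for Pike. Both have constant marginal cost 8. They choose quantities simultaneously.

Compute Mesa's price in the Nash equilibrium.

59

Mine Mesa's profit: π = x_{Mesa}(127 − 3x_{Mesa} − x_{Pike}) − 8x_{Mesa}.
∂π/∂x_{Mesa} = 119 − 6x_{Mesa} − x_{Pike} = 0 ⇒ x_{Mesa} = 119/6 − (1/6)x_{Pike}.
The game is symmetric, so in equilibrium x_{Pike} = x_{Mesa}: the reaction function gives (7/6)x_{Mesa} = 119/6, hence x_{Mesa} = 17.
P_{Mesa} = 127 − 3·17 − 17 = 59.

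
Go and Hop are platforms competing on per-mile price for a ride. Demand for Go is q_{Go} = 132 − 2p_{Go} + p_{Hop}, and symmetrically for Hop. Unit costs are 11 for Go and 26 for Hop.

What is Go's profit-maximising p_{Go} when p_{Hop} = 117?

Go's profit: π = (p_{Go} − 11)(132 − 2p_{Go} + p_{Hop}).
∂π/∂p_{Go} = 154 − 4p_{Go} + p_{Hop} = 0 ⇒ p_{Go} = 38.5 + 0.25p_{Hop}.
At p_{Hop} = 117: p_{Go} = 38.5 + 0.25·117 = 67.75.

67.75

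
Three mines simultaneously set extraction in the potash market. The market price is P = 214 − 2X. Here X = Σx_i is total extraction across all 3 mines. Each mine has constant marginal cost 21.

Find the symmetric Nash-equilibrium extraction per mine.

A representative mine's profit is π_i = x_i(214 − 2X) − 21x_i, with X = x_i + Σ_{j≠i} x_j.
First-order condition: 193 − 4x_i − 2Σ_{j≠i} x_j = 0.
With identical mines, set every x_j = x: then 193 − 4x − 4x = 0, i.e. x = 193/8 = 24.125.

24.125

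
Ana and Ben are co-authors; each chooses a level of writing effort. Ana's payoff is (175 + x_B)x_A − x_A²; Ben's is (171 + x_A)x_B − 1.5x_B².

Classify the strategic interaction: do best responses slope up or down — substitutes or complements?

Expanding Ana's payoff: 175x_A + x_Bx_A − x_A².
∂π/∂x_A = 175 + x_B − 2x_A = 0, so x_A = 87.5 + 0.5x_B.
The best-response slope dx_A/dx_B = 0.5 > 0: the reaction function is upward-sloping, so the choices are strategic complements.

strategic complements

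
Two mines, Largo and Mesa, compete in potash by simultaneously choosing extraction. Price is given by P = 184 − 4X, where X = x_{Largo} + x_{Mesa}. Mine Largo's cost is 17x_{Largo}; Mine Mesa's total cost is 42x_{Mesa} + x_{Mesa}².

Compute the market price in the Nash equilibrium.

Mine Largo's profit: π = x_{Largo}(184 − 4(x_{Largo} + x_{Mesa})) − 17x_{Largo}.
∂π/∂x_{Largo} = 167 − 8x_{Largo} − 4x_{Mesa} = 0, so x_{Largo} = 20.875 − 0.5x_{Mesa}.
For Mesa: ∂π/∂x_{Mesa} = 142 − 10x_{Mesa} − 4x_{Largo} = 0 ⇒ x_{Mesa} = 14.2 − 0.4x_{Largo}.
Plugging x_{Mesa} into Largo's best response: x_{Largo} = 20.875 − 0.5(14.2 − 0.4x_{Largo}) ⇒ 0.8x_{Largo} = 13.775, so x_{Largo} = 551/32.
Then x_{Mesa} = 14.2 − 0.4·(551/32) = 7.3125.
Equilibrium price: P = 184 − 4·(785/32) = 85.875.

85.875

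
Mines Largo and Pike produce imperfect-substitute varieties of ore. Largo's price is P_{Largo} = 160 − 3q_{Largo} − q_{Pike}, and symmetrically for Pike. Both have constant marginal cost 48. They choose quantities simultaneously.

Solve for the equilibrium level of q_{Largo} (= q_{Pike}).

Mine Largo's profit: π = q_{Largo}(160 − 3q_{Largo} − q_{Pike}) − 48q_{Largo}.
∂π/∂q_{Largo} = 112 − 6q_{Largo} − q_{Pike} = 0 ⇒ q_{Largo} = 56/3 − (1/6)q_{Pike}.
Setting q_{Largo} = q_{Pike} in the reaction function: q_{Largo} = 56/3 − (1/6)q_{Largo}, so q_{Largo} = (56/3) / (7/6) = 16.

16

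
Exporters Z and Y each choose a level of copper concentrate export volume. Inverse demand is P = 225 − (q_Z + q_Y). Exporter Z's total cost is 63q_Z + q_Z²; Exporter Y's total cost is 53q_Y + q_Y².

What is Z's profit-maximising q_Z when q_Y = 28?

Exporter Z's profit: π = q_Z(225 − (q_Z + q_Y)) − 63q_Z − q_Z².
∂π/∂q_Z = 162 − 4q_Z − q_Y = 0, so q_Z = 40.5 − 0.25q_Y.
At q_Y = 28: q_Z = 40.5 − 0.25·28 = 33.5.

33.5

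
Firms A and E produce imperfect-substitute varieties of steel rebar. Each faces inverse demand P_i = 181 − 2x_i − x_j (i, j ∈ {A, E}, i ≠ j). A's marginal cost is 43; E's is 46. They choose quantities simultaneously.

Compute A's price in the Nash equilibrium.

Firm A's profit: π = x_A(181 − 2x_A − x_E) − 43x_A.
∂π/∂x_A = 138 − 4x_A − x_E = 0 ⇒ x_A = 34.5 − 0.25x_E.
Similarly x_E = 33.75 − 0.25x_A.
Substituting the second reaction function into the first: x_A = 34.5 − 0.25(33.75 − 0.25x_A), which gives 0.9375x_A = 26.0625 ⇒ x_A = 27.8.
Then x_E = 33.75 − 0.25·27.8 = 26.8.
P_A = 181 − 2·27.8 − 26.8 = 98.6.

98.6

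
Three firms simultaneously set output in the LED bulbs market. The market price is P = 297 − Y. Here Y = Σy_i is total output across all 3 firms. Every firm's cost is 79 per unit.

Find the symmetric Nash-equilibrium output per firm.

54.5

A representative firm's profit is π_i = y_i(297 − Y) − 79y_i, with Y = y_i + Σ_{j≠i} y_j.
First-order condition: 218 − 2y_i − Σ_{j≠i} y_j = 0.
In a symmetric equilibrium every firm chooses the same y, so Σ_{j≠i} y_j = 2y. The condition becomes 218 − 4y = 0, giving y = 218/4 = 54.5.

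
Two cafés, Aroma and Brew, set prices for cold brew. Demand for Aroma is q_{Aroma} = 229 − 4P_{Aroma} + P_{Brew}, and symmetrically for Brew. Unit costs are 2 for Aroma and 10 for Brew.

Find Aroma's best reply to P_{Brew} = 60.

37.125

Aroma's profit: π = (P_{Aroma} − 2)(229 − 4P_{Aroma} + P_{Brew}).
∂π/∂P_{Aroma} = 237 − 8P_{Aroma} + P_{Brew} = 0 ⇒ P_{Aroma} = 29.625 + 0.125P_{Brew}.
At P_{Brew} = 60: P_{Aroma} = 29.625 + 0.125·60 = 37.125.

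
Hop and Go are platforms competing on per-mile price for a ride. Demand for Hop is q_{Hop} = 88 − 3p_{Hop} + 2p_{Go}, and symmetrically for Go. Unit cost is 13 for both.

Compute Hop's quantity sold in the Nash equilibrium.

Hop's profit: π = (p_{Hop} − 13)(88 − 3p_{Hop} + 2p_{Go}).
∂π/∂p_{Hop} = 127 − 6p_{Hop} + 2p_{Go} = 0 ⇒ p_{Hop} = 127/6 + (1/3)p_{Go}.
Setting p_{Hop} = p_{Go} in the reaction function: p_{Hop} = 127/6 + (1/3)p_{Hop}, so p_{Hop} = (127/6) / (2/3) = 31.75.
q_{Hop} = 88 − 3·31.75 + 2·31.75 = 56.25.

56.25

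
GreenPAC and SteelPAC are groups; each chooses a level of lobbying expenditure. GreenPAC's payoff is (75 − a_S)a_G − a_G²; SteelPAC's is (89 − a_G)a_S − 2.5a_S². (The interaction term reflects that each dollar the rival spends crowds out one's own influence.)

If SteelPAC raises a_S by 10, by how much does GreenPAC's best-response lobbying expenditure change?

Expanding GreenPAC's payoff: 75a_G − a_Sa_G − a_G².
∂π/∂a_G = 75 − a_S − 2a_G = 0, so a_G = 37.5 − 0.5a_S.
The reaction-function slope is −0.5, so a 10-unit rise in a_S moves a_G by −0.5 × 10 = −5. GreenPAC's best response falls — the actions are strategic substitutes.

-5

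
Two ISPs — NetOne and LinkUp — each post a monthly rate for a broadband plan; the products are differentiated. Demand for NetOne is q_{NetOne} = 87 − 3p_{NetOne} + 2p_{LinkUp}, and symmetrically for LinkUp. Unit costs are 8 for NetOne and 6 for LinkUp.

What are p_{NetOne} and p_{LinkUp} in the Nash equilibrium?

27.375, 26.625

NetOne's profit: π = (p_{NetOne} − 8)(87 − 3p_{NetOne} + 2p_{LinkUp}).
∂π/∂p_{NetOne} = 111 − 6p_{NetOne} + 2p_{LinkUp} = 0 ⇒ p_{NetOne} = 18.5 + (1/3)p_{LinkUp}.
Similarly p_{LinkUp} = 17.5 + (1/3)p_{NetOne}.
Plugging p_{LinkUp} into NetOne's best response: p_{NetOne} = 18.5 + (1/3)(17.5 + (1/3)p_{NetOne}) ⇒ (8/9)p_{NetOne} = 73/3, so p_{NetOne} = 27.375.
Then p_{LinkUp} = 17.5 + (1/3)·27.375 = 26.625.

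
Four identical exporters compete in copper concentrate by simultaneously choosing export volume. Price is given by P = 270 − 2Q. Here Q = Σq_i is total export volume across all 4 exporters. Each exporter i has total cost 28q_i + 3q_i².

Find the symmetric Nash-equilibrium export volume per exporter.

A representative exporter's profit is π_i = q_i(270 − 2Q) − 28q_i − 3q_i², with Q = q_i + Σ_{j≠i} q_j.
First-order condition: 242 − 10q_i − 2Σ_{j≠i} q_j = 0.
With identical exporters, set every q_j = q: then 242 − 10q − 6q = 0, i.e. q = 242/16 = 15.125.

15.125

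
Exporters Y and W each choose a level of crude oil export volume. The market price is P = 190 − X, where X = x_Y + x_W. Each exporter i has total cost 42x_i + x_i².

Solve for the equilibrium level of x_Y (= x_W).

Exporter Y's profit: π = x_Y(190 − (x_Y + x_W)) − 42x_Y − x_Y².
∂π/∂x_Y = 148 − 4x_Y − x_W = 0, so x_Y = 37 − 0.25x_W.
By symmetry x_W = x_Y; substituting into the reaction function, 1.25x_Y = 37 and x_Y = 29.6.

29.6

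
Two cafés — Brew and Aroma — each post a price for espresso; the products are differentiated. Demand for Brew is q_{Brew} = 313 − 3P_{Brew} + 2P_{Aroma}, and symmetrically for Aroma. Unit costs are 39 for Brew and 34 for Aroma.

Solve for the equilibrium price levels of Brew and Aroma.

106.5625, 104.6875

Brew's profit: π = (P_{Brew} − 39)(313 − 3P_{Brew} + 2P_{Aroma}).
∂π/∂P_{Brew} = 430 − 6P_{Brew} + 2P_{Aroma} = 0 ⇒ P_{Brew} = 215/3 + (1/3)P_{Aroma}.
Similarly P_{Aroma} = 415/6 + (1/3)P_{Brew}.
Plugging P_{Aroma} into Brew's best response: P_{Brew} = 215/3 + (1/3)(415/6 + (1/3)P_{Brew}) ⇒ (8/9)P_{Brew} = 1705/18, so P_{Brew} = 106.5625.
Then P_{Aroma} = 415/6 + (1/3)·106.5625 = 104.6875.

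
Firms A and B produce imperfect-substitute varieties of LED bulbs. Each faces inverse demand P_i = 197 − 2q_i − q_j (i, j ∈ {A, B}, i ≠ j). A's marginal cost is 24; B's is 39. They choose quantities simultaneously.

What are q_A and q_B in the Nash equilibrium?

Firm A's profit: π = q_A(197 − 2q_A − q_B) − 24q_A.
∂π/∂q_A = 173 − 4q_A − q_B = 0 ⇒ q_A = 43.25 − 0.25q_B.
Similarly q_B = 39.5 − 0.25q_A.
Plugging q_B into A's best response: q_A = 43.25 − 0.25(39.5 − 0.25q_A) ⇒ 0.9375q_A = 33.375, so q_A = 35.6.
Then q_B = 39.5 − 0.25·35.6 = 30.6.

35.6, 30.6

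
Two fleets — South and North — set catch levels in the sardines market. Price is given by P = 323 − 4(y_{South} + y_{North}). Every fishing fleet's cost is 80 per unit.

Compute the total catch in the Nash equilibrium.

40.5

Fishing fleet South's profit: π = y_{South}(323 − 4(y_{South} + y_{North})) − 80y_{South}.
∂π/∂y_{South} = 243 − 8y_{South} − 4y_{North} = 0, so y_{South} = 30.375 − 0.5y_{North}.
Setting y_{South} = y_{North} in the reaction function: y_{South} = 30.375 − 0.5y_{South}, so y_{South} = 30.375 / 1.5 = 20.25.
Total catch: 20.25 + 20.25 = 40.5.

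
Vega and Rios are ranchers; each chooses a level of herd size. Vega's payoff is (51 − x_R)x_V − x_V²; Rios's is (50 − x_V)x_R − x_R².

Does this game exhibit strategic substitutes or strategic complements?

Expanding Vega's payoff: 51x_V − x_Rx_V − x_V².
∂π/∂x_V = 51 − x_R − 2x_V = 0, so x_V = 25.5 − 0.5x_R.
The best-response slope dx_V/dx_R = −0.5 < 0: the reaction function is downward-sloping, so the choices are strategic substitutes.

strategic substitutes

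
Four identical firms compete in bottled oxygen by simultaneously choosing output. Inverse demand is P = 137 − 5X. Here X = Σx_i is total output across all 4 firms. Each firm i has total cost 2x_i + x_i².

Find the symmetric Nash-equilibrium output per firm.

A representative firm's profit is π_i = x_i(137 − 5X) − 2x_i − x_i², with X = x_i + Σ_{j≠i} x_j.
First-order condition: 135 − 12x_i − 5Σ_{j≠i} x_j = 0.
With identical firms, set every x_j = x: then 135 − 12x − 15x = 0, i.e. x = 135/27 = 5.

5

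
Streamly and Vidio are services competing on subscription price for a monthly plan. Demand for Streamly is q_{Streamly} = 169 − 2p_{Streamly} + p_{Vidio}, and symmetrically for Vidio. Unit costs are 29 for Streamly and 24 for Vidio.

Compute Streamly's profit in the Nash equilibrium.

Streamly's profit: π = (p_{Streamly} − 29)(169 − 2p_{Streamly} + p_{Vidio}).
∂π/∂p_{Streamly} = 227 − 4p_{Streamly} + p_{Vidio} = 0 ⇒ p_{Streamly} = 56.75 + 0.25p_{Vidio}.
Similarly p_{Vidio} = 54.25 + 0.25p_{Streamly}.
Substituting the second reaction function into the first: p_{Streamly} = 56.75 + 0.25(54.25 + 0.25p_{Streamly}), which gives 0.9375p_{Streamly} = 70.3125 ⇒ p_{Streamly} = 75.
Then p_{Vidio} = 54.25 + 0.25·75 = 73.
q_{Streamly} = 169 − 2·75 + 73 = 92.
Profit = (75 − 29)·92 = 4232.

4232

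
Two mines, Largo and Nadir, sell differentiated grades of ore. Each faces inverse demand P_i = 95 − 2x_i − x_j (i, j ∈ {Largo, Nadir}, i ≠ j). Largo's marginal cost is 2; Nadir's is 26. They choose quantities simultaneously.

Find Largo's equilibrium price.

Mine Largo's profit: π = x_{Largo}(95 − 2x_{Largo} − x_{Nadir}) − 2x_{Largo}.
∂π/∂x_{Largo} = 93 − 4x_{Largo} − x_{Nadir} = 0 ⇒ x_{Largo} = 23.25 − 0.25x_{Nadir}.
Similarly x_{Nadir} = 17.25 − 0.25x_{Largo}.
Plugging x_{Nadir} into Largo's best response: x_{Largo} = 23.25 − 0.25(17.25 − 0.25x_{Largo}) ⇒ 0.9375x_{Largo} = 18.9375, so x_{Largo} = 20.2.
Then x_{Nadir} = 17.25 − 0.25·20.2 = 12.2.
P_{Largo} = 95 − 2·20.2 − 12.2 = 42.4.

42.4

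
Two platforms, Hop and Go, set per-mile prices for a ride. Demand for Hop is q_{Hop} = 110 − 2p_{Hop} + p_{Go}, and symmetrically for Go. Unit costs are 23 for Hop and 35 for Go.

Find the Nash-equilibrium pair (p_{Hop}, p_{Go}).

53.6, 58.4

Hop's profit: π = (p_{Hop} − 23)(110 − 2p_{Hop} + p_{Go}).
∂π/∂p_{Hop} = 156 − 4p_{Hop} + p_{Go} = 0 ⇒ p_{Hop} = 39 + 0.25p_{Go}.
Similarly p_{Go} = 45 + 0.25p_{Hop}.
Substituting the second reaction function into the first: p_{Hop} = 39 + 0.25(45 + 0.25p_{Hop}), which gives 0.9375p_{Hop} = 50.25 ⇒ p_{Hop} = 53.6.
Then p_{Go} = 45 + 0.25·53.6 = 58.4.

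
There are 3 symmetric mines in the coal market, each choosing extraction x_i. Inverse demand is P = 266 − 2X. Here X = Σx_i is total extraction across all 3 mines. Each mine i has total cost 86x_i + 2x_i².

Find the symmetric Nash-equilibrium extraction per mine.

A representative mine's profit is π_i = x_i(266 − 2X) − 86x_i − 2x_i², with X = x_i + Σ_{j≠i} x_j.
First-order condition: 180 − 8x_i − 2Σ_{j≠i} x_j = 0.
In a symmetric equilibrium every mine chooses the same x, so Σ_{j≠i} x_j = 2x. The condition becomes 180 − 12x = 0, giving x = 180/12 = 15.

15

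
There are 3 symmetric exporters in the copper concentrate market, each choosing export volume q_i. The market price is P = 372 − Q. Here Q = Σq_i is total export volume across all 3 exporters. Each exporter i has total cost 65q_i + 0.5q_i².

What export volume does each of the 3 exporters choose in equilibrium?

A representative exporter's profit is π_i = q_i(372 − Q) − 65q_i − 0.5q_i², with Q = q_i + Σ_{j≠i} q_j.
First-order condition: 307 − 3q_i − Σ_{j≠i} q_j = 0.
With identical exporters, set every q_j = q: then 307 − 3q − 2q = 0, i.e. q = 307/5 = 61.4.

61.4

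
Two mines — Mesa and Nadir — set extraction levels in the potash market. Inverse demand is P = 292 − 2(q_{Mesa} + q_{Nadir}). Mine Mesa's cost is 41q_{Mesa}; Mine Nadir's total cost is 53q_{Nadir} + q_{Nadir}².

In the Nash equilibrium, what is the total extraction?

Mine Mesa's profit: π = q_{Mesa}(292 − 2(q_{Mesa} + q_{Nadir})) − 41q_{Mesa}.
∂π/∂q_{Mesa} = 251 − 4q_{Mesa} − 2q_{Nadir} = 0, so q_{Mesa} = 62.75 − 0.5q_{Nadir}.
For Nadir: ∂π/∂q_{Nadir} = 239 − 6q_{Nadir} − 2q_{Mesa} = 0 ⇒ q_{Nadir} = 239/6 − (1/3)q_{Mesa}.
Plugging q_{Nadir} into Mesa's best response: q_{Mesa} = 62.75 − 0.5(239/6 − (1/3)q_{Mesa}) ⇒ (5/6)q_{Mesa} = 257/6, so q_{Mesa} = 51.4.
Then q_{Nadir} = 239/6 − (1/3)·51.4 = 22.7.
Total extraction: 51.4 + 22.7 = 74.1.

74.1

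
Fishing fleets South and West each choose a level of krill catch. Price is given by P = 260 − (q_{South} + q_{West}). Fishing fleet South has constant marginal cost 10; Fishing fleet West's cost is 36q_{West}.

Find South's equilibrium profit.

Fishing fleet South's profit: π = q_{South}(260 − (q_{South} + q_{West})) − 10q_{South}.
∂π/∂q_{South} = 250 − 2q_{South} − q_{West} = 0, so q_{South} = 125 − 0.5q_{West}.
By the same steps for West: q_{West} = 112 − 0.5q_{South}.
Solving the two reaction functions simultaneously: (1 − (−0.5)(−0.5))q_{South} = 125 − 0.5·112, so 0.75q_{South} = 69 and q_{South} = 92.
Then q_{West} = 112 − 0.5·92 = 66.
Price P = 260 − 158 = 102.
South's profit: (102 − 10)·92 = 8464.

8464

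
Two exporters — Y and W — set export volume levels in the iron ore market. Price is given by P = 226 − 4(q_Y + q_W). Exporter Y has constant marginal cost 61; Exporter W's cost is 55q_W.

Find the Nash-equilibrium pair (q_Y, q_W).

13.25, 14.75

Exporter Y's profit: π = q_Y(226 − 4(q_Y + q_W)) − 61q_Y.
∂π/∂q_Y = 165 − 8q_Y − 4q_W = 0, so q_Y = 20.625 − 0.5q_W.
By the same steps for W: q_W = 21.375 − 0.5q_Y.
Substituting the second reaction function into the first: q_Y = 20.625 − 0.5(21.375 − 0.5q_Y), which gives 0.75q_Y = 9.9375 ⇒ q_Y = 13.25.
Then q_W = 21.375 − 0.5·13.25 = 14.75.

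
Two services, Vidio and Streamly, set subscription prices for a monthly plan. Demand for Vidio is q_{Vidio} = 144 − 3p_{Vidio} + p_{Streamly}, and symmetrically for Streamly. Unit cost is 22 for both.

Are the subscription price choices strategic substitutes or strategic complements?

strategic complements

Vidio's profit: π = (p_{Vidio} − 22)(144 − 3p_{Vidio} + p_{Streamly}).
∂π/∂p_{Vidio} = 210 − 6p_{Vidio} + p_{Streamly} = 0 ⇒ p_{Vidio} = 35 + (1/6)p_{Streamly}.
The best-response slope dp_{Vidio}/dp_{Streamly} = 1/6 > 0: the reaction function is upward-sloping, so the choices are strategic complements.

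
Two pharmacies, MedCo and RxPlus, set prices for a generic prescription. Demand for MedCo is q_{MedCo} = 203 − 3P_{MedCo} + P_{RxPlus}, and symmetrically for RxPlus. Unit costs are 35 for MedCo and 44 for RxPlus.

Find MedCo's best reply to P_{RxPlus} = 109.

69.5

MedCo's profit: π = (P_{MedCo} − 35)(203 − 3P_{MedCo} + P_{RxPlus}).
∂π/∂P_{MedCo} = 308 − 6P_{MedCo} + P_{RxPlus} = 0 ⇒ P_{MedCo} = 154/3 + (1/6)P_{RxPlus}.
At P_{RxPlus} = 109: P_{MedCo} = 154/3 + (1/6)·109 = 69.5.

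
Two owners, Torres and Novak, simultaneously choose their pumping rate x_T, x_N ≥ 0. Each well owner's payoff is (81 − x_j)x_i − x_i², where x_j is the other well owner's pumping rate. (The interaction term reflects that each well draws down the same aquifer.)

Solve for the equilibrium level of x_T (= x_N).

Torres's payoff is (81 − x_N)x_T − x_T².
∂π/∂x_T = 81 − x_N − 2x_T = 0, so x_T = 40.5 − 0.5x_N.
The game is symmetric, so in equilibrium x_N = x_T: the reaction function gives 1.5x_T = 40.5, hence x_T = 27.

27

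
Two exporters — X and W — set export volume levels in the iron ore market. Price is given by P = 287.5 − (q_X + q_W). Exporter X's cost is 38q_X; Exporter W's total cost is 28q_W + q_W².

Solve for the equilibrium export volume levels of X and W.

Exporter X's profit: π = q_X(287.5 − (q_X + q_W)) − 38q_X.
∂π/∂q_X = 249.5 − 2q_X − q_W = 0, so q_X = 124.75 − 0.5q_W.
For W: ∂π/∂q_W = 259.5 − 4q_W − q_X = 0 ⇒ q_W = 64.875 − 0.25q_X.
Substituting the second reaction function into the first: q_X = 124.75 − 0.5(64.875 − 0.25q_X), which gives 0.875q_X = 92.3125 ⇒ q_X = 105.5.
Then q_W = 64.875 − 0.25·105.5 = 38.5.

105.5, 38.5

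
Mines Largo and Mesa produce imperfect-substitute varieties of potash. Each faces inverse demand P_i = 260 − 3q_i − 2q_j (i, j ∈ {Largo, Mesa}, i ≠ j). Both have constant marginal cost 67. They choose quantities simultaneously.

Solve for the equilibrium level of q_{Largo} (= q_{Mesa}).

24.125

Mine Largo's profit: π = q_{Largo}(260 − 3q_{Largo} − 2q_{Mesa}) − 67q_{Largo}.
∂π/∂q_{Largo} = 193 − 6q_{Largo} − 2q_{Mesa} = 0 ⇒ q_{Largo} = 193/6 − (1/3)q_{Mesa}.
The game is symmetric, so in equilibrium q_{Mesa} = q_{Largo}: the reaction function gives (4/3)q_{Largo} = 193/6, hence q_{Largo} = 24.125.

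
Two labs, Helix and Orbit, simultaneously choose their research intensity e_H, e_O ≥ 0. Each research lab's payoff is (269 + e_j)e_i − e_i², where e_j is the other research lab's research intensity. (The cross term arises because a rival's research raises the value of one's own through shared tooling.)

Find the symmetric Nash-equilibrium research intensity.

269

Helix's payoff is (269 + e_O)e_H − e_H².
∂π/∂e_H = 269 + e_O − 2e_H = 0, so e_H = 134.5 + 0.5e_O.
Setting e_H = e_O in the reaction function: e_H = 134.5 + 0.5e_H, so e_H = 134.5 / 0.5 = 269.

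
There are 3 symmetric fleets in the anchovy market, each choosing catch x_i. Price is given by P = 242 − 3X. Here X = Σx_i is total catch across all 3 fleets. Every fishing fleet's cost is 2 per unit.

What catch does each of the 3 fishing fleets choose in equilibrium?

A representative fishing fleet's profit is π_i = x_i(242 − 3X) − 2x_i, with X = x_i + Σ_{j≠i} x_j.
First-order condition: 240 − 6x_i − 3Σ_{j≠i} x_j = 0.
In a symmetric equilibrium every fishing fleet chooses the same x, so Σ_{j≠i} x_j = 2x. The condition becomes 240 − 12x = 0, giving x = 240/12 = 20.

20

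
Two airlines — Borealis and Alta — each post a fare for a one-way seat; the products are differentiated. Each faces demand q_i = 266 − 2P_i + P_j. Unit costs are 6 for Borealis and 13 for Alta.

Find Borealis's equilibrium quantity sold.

175.2

Borealis's profit: π = (P_{Borealis} − 6)(266 − 2P_{Borealis} + P_{Alta}).
∂π/∂P_{Borealis} = 278 − 4P_{Borealis} + P_{Alta} = 0 ⇒ P_{Borealis} = 69.5 + 0.25P_{Alta}.
Similarly P_{Alta} = 73 + 0.25P_{Borealis}.
Plugging P_{Alta} into Borealis's best response: P_{Borealis} = 69.5 + 0.25(73 + 0.25P_{Borealis}) ⇒ 0.9375P_{Borealis} = 87.75, so P_{Borealis} = 93.6.
Then P_{Alta} = 73 + 0.25·93.6 = 96.4.
q_{Borealis} = 266 − 2·93.6 + 96.4 = 175.2.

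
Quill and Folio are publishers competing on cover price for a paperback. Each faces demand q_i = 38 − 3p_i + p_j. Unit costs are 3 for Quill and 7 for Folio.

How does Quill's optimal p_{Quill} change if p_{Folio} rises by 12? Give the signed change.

2

Quill's profit: π = (p_{Quill} − 3)(38 − 3p_{Quill} + p_{Folio}).
∂π/∂p_{Quill} = 47 − 6p_{Quill} + p_{Folio} = 0 ⇒ p_{Quill} = 47/6 + (1/6)p_{Folio}.
The reaction-function slope is 1/6, so a 12-unit rise in p_{Folio} moves p_{Quill} by 1/6 × 12 = 2. Quill's best response rises — the actions are strategic complements.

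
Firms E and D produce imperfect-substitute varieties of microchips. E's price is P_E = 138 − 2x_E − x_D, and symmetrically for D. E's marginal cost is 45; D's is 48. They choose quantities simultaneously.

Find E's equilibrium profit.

Firm E's profit: π = x_E(138 − 2x_E − x_D) − 45x_E.
∂π/∂x_E = 93 − 4x_E − x_D = 0 ⇒ x_E = 23.25 − 0.25x_D.
Similarly x_D = 22.5 − 0.25x_E.
Substituting the second reaction function into the first: x_E = 23.25 − 0.25(22.5 − 0.25x_E), which gives 0.9375x_E = 17.625 ⇒ x_E = 18.8.
Then x_D = 22.5 − 0.25·18.8 = 17.8.
P_E = 138 − 2·18.8 − 17.8 = 82.6.
Profit = (82.6 − 45)·18.8 = 706.88.

706.88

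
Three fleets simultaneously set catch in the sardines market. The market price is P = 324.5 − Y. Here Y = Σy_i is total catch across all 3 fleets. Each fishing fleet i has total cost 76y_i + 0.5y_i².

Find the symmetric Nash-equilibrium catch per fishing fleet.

A representative fishing fleet's profit is π_i = y_i(324.5 − Y) − 76y_i − 0.5y_i², with Y = y_i + Σ_{j≠i} y_j.
First-order condition: 248.5 − 3y_i − Σ_{j≠i} y_j = 0.
Imposing symmetry (y_j = y for all j) turns Σ_{j≠i} y_j into 2y, so 248.5 = 5y and y = 49.7.

49.7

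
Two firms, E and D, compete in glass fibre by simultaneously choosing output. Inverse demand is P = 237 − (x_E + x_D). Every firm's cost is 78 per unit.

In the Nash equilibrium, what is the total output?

106

Firm E's profit: π = x_E(237 − (x_E + x_D)) − 78x_E.
∂π/∂x_E = 159 − 2x_E − x_D = 0, so x_E = 79.5 − 0.5x_D.
Setting x_E = x_D in the reaction function: x_E = 79.5 − 0.5x_E, so x_E = 79.5 / 1.5 = 53.
Total output: 53 + 53 = 106.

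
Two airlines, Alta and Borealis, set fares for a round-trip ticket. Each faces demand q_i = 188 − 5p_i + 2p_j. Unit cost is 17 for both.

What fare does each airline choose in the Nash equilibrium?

Alta's profit: π = (p_{Alta} − 17)(188 − 5p_{Alta} + 2p_{Borealis}).
∂π/∂p_{Alta} = 273 − 10p_{Alta} + 2p_{Borealis} = 0 ⇒ p_{Alta} = 27.3 + 0.2p_{Borealis}.
Setting p_{Alta} = p_{Borealis} in the reaction function: p_{Alta} = 27.3 + 0.2p_{Alta}, so p_{Alta} = 27.3 / 0.8 = 34.125.

34.125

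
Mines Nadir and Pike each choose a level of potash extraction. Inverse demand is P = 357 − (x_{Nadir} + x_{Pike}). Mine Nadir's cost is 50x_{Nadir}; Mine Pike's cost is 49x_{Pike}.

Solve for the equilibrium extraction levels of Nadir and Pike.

Mine Nadir's profit: π = x_{Nadir}(357 − (x_{Nadir} + x_{Pike})) − 50x_{Nadir}.
∂π/∂x_{Nadir} = 307 − 2x_{Nadir} − x_{Pike} = 0, so x_{Nadir} = 153.5 − 0.5x_{Pike}.
By the same steps for Pike: x_{Pike} = 154 − 0.5x_{Nadir}.
Plugging x_{Pike} into Nadir's best response: x_{Nadir} = 153.5 − 0.5(154 − 0.5x_{Nadir}) ⇒ 0.75x_{Nadir} = 76.5, so x_{Nadir} = 102.
Then x_{Pike} = 154 − 0.5·102 = 103.

102, 103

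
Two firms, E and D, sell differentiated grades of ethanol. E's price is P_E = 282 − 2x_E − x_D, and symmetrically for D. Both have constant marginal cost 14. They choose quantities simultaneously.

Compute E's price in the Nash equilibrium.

Firm E's profit: π = x_E(282 − 2x_E − x_D) − 14x_E.
∂π/∂x_E = 268 − 4x_E − x_D = 0 ⇒ x_E = 67 − 0.25x_D.
By symmetry x_D = x_E; substituting into the reaction function, 1.25x_E = 67 and x_E = 53.6.
P_E = 282 − 2·53.6 − 53.6 = 121.2.

121.2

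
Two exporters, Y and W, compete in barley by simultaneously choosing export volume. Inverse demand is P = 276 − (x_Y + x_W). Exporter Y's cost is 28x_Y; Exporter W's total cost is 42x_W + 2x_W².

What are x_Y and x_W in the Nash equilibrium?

Exporter Y's profit: π = x_Y(276 − (x_Y + x_W)) − 28x_Y.
∂π/∂x_Y = 248 − 2x_Y − x_W = 0, so x_Y = 124 − 0.5x_W.
For W: ∂π/∂x_W = 234 − 6x_W − x_Y = 0 ⇒ x_W = 39 − (1/6)x_Y.
Substituting the second reaction function into the first: x_Y = 124 − 0.5(39 − (1/6)x_Y), which gives (11/12)x_Y = 104.5 ⇒ x_Y = 114.
Then x_W = 39 − (1/6)·114 = 20.

114, 20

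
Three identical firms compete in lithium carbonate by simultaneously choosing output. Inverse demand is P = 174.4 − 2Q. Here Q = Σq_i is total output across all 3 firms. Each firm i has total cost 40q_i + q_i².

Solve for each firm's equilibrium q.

A representative firm's profit is π_i = q_i(174.4 − 2Q) − 40q_i − q_i², with Q = q_i + Σ_{j≠i} q_j.
First-order condition: 134.4 − 6q_i − 2Σ_{j≠i} q_j = 0.
With identical firms, set every q_j = q: then 134.4 − 6q − 4q = 0, i.e. q = 134.4/10 = 13.44.

13.44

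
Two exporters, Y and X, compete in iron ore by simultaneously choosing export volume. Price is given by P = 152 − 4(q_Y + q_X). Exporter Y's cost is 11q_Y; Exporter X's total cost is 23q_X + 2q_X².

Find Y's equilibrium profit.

864.36

Exporter Y's profit: π = q_Y(152 − 4(q_Y + q_X)) − 11q_Y.
∂π/∂q_Y = 141 − 8q_Y − 4q_X = 0, so q_Y = 17.625 − 0.5q_X.
For X: ∂π/∂q_X = 129 − 12q_X − 4q_Y = 0 ⇒ q_X = 10.75 − (1/3)q_Y.
Substituting the second reaction function into the first: q_Y = 17.625 − 0.5(10.75 − (1/3)q_Y), which gives (5/6)q_Y = 12.25 ⇒ q_Y = 14.7.
Then q_X = 10.75 − (1/3)·14.7 = 5.85.
Price P = 152 − 4·20.55 = 69.8.
Y's profit: (69.8 − 11)·14.7 = 864.36.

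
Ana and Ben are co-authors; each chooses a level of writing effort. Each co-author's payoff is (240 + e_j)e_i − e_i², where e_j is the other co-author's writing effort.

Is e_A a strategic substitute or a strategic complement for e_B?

Ana's payoff is (240 + e_B)e_A − e_A².
∂π/∂e_A = 240 + e_B − 2e_A = 0, so e_A = 120 + 0.5e_B.
The best-response slope de_A/de_B = 0.5 > 0: the reaction function is upward-sloping, so the choices are strategic complements.

strategic complements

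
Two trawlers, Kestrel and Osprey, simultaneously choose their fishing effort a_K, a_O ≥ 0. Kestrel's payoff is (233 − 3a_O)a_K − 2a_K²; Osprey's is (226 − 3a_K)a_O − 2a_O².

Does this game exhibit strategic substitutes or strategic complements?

Expanding Kestrel's payoff: 233a_K − 3a_Oa_K − 2a_K².
∂π/∂a_K = 233 − 3a_O − 4a_K = 0, so a_K = 58.25 − 0.75a_O.
The best-response slope da_K/da_O = −0.75 < 0: the reaction function is downward-sloping, so the choices are strategic substitutes.

strategic substitutes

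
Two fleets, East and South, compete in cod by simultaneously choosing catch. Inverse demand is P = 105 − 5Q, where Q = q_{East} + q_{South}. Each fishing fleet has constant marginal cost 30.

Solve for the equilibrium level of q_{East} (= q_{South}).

Fishing fleet East's profit: π = q_{East}(105 − 5(q_{East} + q_{South})) − 30q_{East}.
∂π/∂q_{East} = 75 − 10q_{East} − 5q_{South} = 0, so q_{East} = 7.5 − 0.5q_{South}.
By symmetry q_{South} = q_{East}; substituting into the reaction function, 1.5q_{East} = 7.5 and q_{East} = 5.

5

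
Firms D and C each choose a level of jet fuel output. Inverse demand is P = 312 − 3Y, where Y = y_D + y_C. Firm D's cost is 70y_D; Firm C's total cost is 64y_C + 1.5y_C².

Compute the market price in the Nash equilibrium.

Firm D's profit: π = y_D(312 − 3(y_D + y_C)) − 70y_D.
∂π/∂y_D = 242 − 6y_D − 3y_C = 0, so y_D = 121/3 − 0.5y_C.
For C: ∂π/∂y_C = 248 − 9y_C − 3y_D = 0 ⇒ y_C = 248/9 − (1/3)y_D.
Solving the two reaction functions simultaneously: (1 − (−0.5)(−1/3))y_D = 121/3 − 0.5·(248/9), so (5/6)y_D = 239/9 and y_D = 478/15.
Then y_C = 248/9 − (1/3)·(478/15) = 254/15.
Equilibrium price: P = 312 − 3·48.8 = 165.6.

165.6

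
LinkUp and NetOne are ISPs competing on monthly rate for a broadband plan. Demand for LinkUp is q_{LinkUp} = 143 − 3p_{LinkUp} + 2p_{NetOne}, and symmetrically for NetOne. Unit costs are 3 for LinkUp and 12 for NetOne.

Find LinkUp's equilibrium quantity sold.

LinkUp's profit: π = (p_{LinkUp} − 3)(143 − 3p_{LinkUp} + 2p_{NetOne}).
∂π/∂p_{LinkUp} = 152 − 6p_{LinkUp} + 2p_{NetOne} = 0 ⇒ p_{LinkUp} = 76/3 + (1/3)p_{NetOne}.
Similarly p_{NetOne} = 179/6 + (1/3)p_{LinkUp}.
Solving the two reaction functions simultaneously: (1 − (1/3)(1/3))p_{LinkUp} = 76/3 + (1/3)·(179/6), so (8/9)p_{LinkUp} = 635/18 and p_{LinkUp} = 39.6875.
Then p_{NetOne} = 179/6 + (1/3)·39.6875 = 43.0625.
q_{LinkUp} = 143 − 3·39.6875 + 2·43.0625 = 110.0625.

110.0625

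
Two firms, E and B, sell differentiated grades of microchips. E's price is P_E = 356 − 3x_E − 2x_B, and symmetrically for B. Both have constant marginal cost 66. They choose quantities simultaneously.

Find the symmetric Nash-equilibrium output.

36.25

Firm E's profit: π = x_E(356 − 3x_E − 2x_B) − 66x_E.
∂π/∂x_E = 290 − 6x_E − 2x_B = 0 ⇒ x_E = 145/3 − (1/3)x_B.
Setting x_E = x_B in the reaction function: x_E = 145/3 − (1/3)x_E, so x_E = (145/3) / (4/3) = 36.25.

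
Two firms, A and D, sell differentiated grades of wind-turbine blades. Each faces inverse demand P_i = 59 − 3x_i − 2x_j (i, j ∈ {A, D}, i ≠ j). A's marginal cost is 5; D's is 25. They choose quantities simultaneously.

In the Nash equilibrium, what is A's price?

29

Firm A's profit: π = x_A(59 − 3x_A − 2x_D) − 5x_A.
∂π/∂x_A = 54 − 6x_A − 2x_D = 0 ⇒ x_A = 9 − (1/3)x_D.
Similarly x_D = 17/3 − (1/3)x_A.
Plugging x_D into A's best response: x_A = 9 − (1/3)(17/3 − (1/3)x_A) ⇒ (8/9)x_A = 64/9, so x_A = 8.
Then x_D = 17/3 − (1/3)·8 = 3.
P_A = 59 − 3·8 − 2·3 = 29.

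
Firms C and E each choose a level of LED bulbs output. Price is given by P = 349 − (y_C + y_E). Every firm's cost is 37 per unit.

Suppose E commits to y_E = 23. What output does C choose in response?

Firm C's profit: π = y_C(349 − (y_C + y_E)) − 37y_C.
∂π/∂y_C = 312 − 2y_C − y_E = 0, so y_C = 156 − 0.5y_E.
At y_E = 23: y_C = 156 − 0.5·23 = 144.5.

144.5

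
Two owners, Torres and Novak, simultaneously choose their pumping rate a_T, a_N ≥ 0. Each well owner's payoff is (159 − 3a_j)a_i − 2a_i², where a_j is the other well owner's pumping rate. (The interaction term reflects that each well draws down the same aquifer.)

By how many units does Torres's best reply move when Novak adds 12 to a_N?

Torres's payoff is (159 − 3a_N)a_T − 2a_T².
∂π/∂a_T = 159 − 3a_N − 4a_T = 0, so a_T = 39.75 − 0.75a_N.
The reaction-function slope is −0.75, so a 12-unit rise in a_N moves a_T by −0.75 × 12 = −9. Torres's best response falls — the actions are strategic substitutes.

-9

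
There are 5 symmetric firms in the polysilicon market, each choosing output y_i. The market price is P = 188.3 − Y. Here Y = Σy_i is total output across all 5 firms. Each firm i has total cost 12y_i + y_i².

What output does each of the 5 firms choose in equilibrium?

A representative firm's profit is π_i = y_i(188.3 − Y) − 12y_i − y_i², with Y = y_i + Σ_{j≠i} y_j.
First-order condition: 176.3 − 4y_i − Σ_{j≠i} y_j = 0.
In a symmetric equilibrium every firm chooses the same y, so Σ_{j≠i} y_j = 4y. The condition becomes 176.3 − 8y = 0, giving y = 176.3/8 = 22.0375.

22.0375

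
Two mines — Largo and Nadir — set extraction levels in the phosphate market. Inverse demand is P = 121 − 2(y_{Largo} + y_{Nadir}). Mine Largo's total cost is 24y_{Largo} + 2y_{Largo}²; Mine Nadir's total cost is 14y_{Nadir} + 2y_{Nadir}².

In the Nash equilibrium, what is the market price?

Mine Largo's profit: π = y_{Largo}(121 − 2(y_{Largo} + y_{Nadir})) − 24y_{Largo} − 2y_{Largo}².
∂π/∂y_{Largo} = 97 − 8y_{Largo} − 2y_{Nadir} = 0, so y_{Largo} = 12.125 − 0.25y_{Nadir}.
By the same steps for Nadir: y_{Nadir} = 13.375 − 0.25y_{Largo}.
Solving the two reaction functions simultaneously: (1 − (−0.25)(−0.25))y_{Largo} = 12.125 − 0.25·13.375, so 0.9375y_{Largo} = 281/32 and y_{Largo} = 281/30.
Then y_{Nadir} = 13.375 − 0.25·(281/30) = 331/30.
Equilibrium price: P = 121 − 2·20.4 = 80.2.

80.2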